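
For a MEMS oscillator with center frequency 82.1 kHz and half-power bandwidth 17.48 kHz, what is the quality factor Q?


Step 1: Q = f0 / bandwidth
Step 2: Q = 82.1 / 17.48
Q = 4.7


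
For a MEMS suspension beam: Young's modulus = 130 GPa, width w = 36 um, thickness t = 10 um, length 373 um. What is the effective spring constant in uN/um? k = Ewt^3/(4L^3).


Step 1: Convert E to consistent units (1 GPa = 1000 uN/um^2).
E = 130 GPa = 130000 uN/um^2
Step 2: Compute t^3 = 10^3 = 1000
Step 3: Compute L^3 = 373^3 = 51895117
Step 4: k = 130000 * 36 * 1000 / (4 * 51895117)
k = 22.5455 uN/um


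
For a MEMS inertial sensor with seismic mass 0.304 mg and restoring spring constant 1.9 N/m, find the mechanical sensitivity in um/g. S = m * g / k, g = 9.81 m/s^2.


Step 1: Convert mass: m = 0.304 mg = 3.04e-07 kg
Step 2: S = m * g / k = 3.04e-07 * 9.81 / 1.9
Step 3: S = 1.57e-06 m/g
Step 4: Convert to um/g: S = 1.57 um/g


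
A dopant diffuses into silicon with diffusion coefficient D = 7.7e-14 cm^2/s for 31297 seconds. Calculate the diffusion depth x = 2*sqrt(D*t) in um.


Step 1: Compute D*t = 7.7e-14 * 31297 = 2.409869e-09 cm^2
Step 2: sqrt(D*t) = 4.909e-05 cm
Step 3: x = 2 * 4.909e-05 cm = 9.818e-05 cm
Step 4: Convert to um (1 cm = 1e4 um): x = 0.982 um


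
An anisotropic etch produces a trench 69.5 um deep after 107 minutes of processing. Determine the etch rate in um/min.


Step 1: Etch rate = depth / time
Step 2: rate = 69.5 / 107
rate = 0.65 um/min


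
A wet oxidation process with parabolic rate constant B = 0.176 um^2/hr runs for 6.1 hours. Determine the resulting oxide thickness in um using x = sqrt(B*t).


Step 1: Compute B*t = 0.176 * 6.1 = 1.0736
Step 2: x = sqrt(1.0736)
x = 1.036 um


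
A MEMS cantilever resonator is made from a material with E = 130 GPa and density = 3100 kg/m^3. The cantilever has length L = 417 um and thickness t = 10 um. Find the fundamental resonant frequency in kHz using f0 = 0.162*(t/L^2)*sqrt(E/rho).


Step 1: Convert units to SI.
t_SI = 10e-6 m, L_SI = 417e-6 m
Step 2: Calculate sqrt(E/rho).
sqrt(130e9 / 3100) = 6475.76 m/s
Step 3: Compute f0.
f0 = 0.162 * 10e-6 / (417e-6)^2 * 6475.76 = 60330.0 Hz = 60.33 kHz


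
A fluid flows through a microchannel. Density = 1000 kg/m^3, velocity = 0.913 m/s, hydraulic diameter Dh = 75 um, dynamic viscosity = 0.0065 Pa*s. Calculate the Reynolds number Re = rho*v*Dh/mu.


Step 1: Convert Dh to meters: Dh = 75e-6 m
Step 2: Re = rho * v * Dh / mu
Re = 1000 * 0.913 * 75e-6 / 0.0065
Re = 10.535


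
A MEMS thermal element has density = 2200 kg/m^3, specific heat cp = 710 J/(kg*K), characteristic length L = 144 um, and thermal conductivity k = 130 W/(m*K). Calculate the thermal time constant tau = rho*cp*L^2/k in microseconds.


Step 1: Convert L to m: L = 144e-6 m
Step 2: L^2 = (144e-6)^2 = 2.0736e-08 m^2
Step 3: tau = 2200 * 710 * 2.0736e-08 / 130 = 2.4915102e-04 s
Step 4: Convert to microseconds (multiply by 1e6).
tau = 249.151 us


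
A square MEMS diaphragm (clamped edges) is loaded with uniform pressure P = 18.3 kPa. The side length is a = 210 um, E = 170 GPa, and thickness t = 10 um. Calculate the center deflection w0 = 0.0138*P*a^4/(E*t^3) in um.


Step 1: Convert pressure to compatible units (E is in GPa, so P in GPa).
P = 18.3 kPa = 18.3e-6 GPa
Step 2: Compute numerator: 0.0138 * P * a^4.
a^4 = 210^4 = 1944810000
numerator = 0.0138 * 18.3e-6 * 1944810000 = 4.911e+02
Step 3: Compute denominator: E * t^3 = 170 * 10^3 = 170000
Step 4: w0 = numerator / denominator = 4.911e+02 / 170000 = 0.0029 um


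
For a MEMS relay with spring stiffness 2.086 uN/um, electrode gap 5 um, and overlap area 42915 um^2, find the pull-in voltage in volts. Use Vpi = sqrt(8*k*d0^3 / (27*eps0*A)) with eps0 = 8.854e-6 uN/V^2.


Step 1: Compute numerator: 8 * k * d0^3 = 8 * 2.086 * 5^3 = 2086.0
Step 2: Compute denominator: 27 * eps0 * A = 27 * 8.854e-6 * 42915 = 10.259174
Step 3: Vpi = sqrt(2086.0 / 10.259174)
Vpi = 14.26 V


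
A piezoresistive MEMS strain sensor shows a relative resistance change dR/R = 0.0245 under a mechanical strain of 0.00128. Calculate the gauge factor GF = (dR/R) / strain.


Step 1: Identify values.
dR/R = 0.0245, strain = 0.00128
Step 2: GF = (dR/R) / strain = 0.0245 / 0.00128
GF = 19.1


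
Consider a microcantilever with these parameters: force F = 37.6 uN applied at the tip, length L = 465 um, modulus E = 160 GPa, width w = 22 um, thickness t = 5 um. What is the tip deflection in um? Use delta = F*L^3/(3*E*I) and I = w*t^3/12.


Step 1: Calculate the second moment of area.
I = w * t^3 / 12 = 22 * 5^3 / 12 = 229.1667 um^4
Step 2: Convert E to consistent units (1 GPa = 1000 uN/um^2).
E = 160 GPa = 160000 uN/um^2
Step 3: Calculate tip deflection.
delta = F * L^3 / (3 * E * I)
delta = 37.6 * 465^3 / (3 * 160000 * 229.1667)
delta = 34.368 um


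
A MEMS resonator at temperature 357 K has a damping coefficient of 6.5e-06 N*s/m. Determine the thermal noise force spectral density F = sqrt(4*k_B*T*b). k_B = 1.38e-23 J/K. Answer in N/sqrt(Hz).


Step 1: Compute 4 * k_B * T * b
= 4 * 1.38e-23 * 357 * 6.5e-06
= 1.2809e-25 N^2/Hz
Step 2: F_noise = sqrt(1.2809e-25)
F_noise = 3.58e-13 N/sqrt(Hz)


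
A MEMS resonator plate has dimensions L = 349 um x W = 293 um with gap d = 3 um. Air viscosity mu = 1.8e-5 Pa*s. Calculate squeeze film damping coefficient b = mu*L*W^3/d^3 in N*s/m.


Step 1: Convert to SI.
L = 349e-6 m, W = 293e-6 m, d = 3e-6 m
Step 2: W^3 = (293e-6)^3 = 2.52e-11 m^3
Step 3: d^3 = (3e-6)^3 = 2.70e-17 m^3
Step 4: b = 1.8e-5 * 349e-6 * 2.52e-11 / 2.70e-17
b = 5.85e-03 N*s/m


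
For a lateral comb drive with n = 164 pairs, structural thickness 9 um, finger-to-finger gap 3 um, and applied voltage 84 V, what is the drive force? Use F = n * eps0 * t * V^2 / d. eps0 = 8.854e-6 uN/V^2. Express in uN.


Step 1: Parameters: n=164, eps0=8.854e-6 uN/V^2, t=9 um, V=84 V, d=3 um
Step 2: V^2 = 7056
Step 3: F = 164 * 8.854e-6 * 9 * 7056 / 3
F = 30.737 uN


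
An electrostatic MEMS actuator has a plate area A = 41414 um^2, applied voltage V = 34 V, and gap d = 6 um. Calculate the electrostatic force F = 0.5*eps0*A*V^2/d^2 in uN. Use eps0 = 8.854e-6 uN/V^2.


Step 1: Identify parameters.
eps0 = 8.854e-6 uN/V^2, A = 41414 um^2, V = 34 V, d = 6 um
Step 2: Compute V^2 = 34^2 = 1156
Step 3: Compute d^2 = 6^2 = 36
Step 4: F = 0.5 * 8.854e-6 * 41414 * 1156 / 36
F = 5.887 uN


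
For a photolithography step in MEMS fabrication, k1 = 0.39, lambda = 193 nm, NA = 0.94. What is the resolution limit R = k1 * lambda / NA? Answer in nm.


Step 1: Identify values: k1 = 0.39, lambda = 193 nm, NA = 0.94
Step 2: R = k1 * lambda / NA
R = 0.39 * 193 / 0.94
R = 80.1 nm


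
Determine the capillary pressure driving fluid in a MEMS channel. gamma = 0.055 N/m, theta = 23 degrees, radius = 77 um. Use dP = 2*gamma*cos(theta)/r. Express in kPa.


Step 1: cos(23 deg) = 0.9205
Step 2: Convert r to m: r = 77e-6 m
Step 3: dP = 2 * 0.055 * 0.9205 / 77e-6 = 1315.0 Pa
Step 4: Convert Pa to kPa (divide by 1000).
dP = 1.32 kPa


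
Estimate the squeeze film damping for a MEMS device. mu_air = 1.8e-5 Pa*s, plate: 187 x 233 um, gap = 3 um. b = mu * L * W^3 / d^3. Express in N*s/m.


Step 1: Convert to SI.
L = 187e-6 m, W = 233e-6 m, d = 3e-6 m
Step 2: W^3 = (233e-6)^3 = 1.26e-11 m^3
Step 3: d^3 = (3e-6)^3 = 2.70e-17 m^3
Step 4: b = 1.8e-5 * 187e-6 * 1.26e-11 / 2.70e-17
b = 1.58e-03 N*s/m


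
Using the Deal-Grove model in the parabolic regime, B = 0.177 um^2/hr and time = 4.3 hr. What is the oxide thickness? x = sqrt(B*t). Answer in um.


Step 1: Compute B*t = 0.177 * 4.3 = 0.7611
Step 2: x = sqrt(0.7611)
x = 0.872 um


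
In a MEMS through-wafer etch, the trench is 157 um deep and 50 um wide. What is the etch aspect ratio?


Step 1: AR = depth / width
Step 2: AR = 157 / 50
AR = 3.1


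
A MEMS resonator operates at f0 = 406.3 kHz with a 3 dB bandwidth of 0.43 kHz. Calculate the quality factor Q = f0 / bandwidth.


Step 1: Q = f0 / bandwidth
Step 2: Q = 406.3 / 0.43
Q = 944.9


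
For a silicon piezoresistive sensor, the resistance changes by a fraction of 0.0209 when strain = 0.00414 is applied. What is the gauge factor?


Step 1: Identify values.
dR/R = 0.0209, strain = 0.00414
Step 2: GF = (dR/R) / strain = 0.0209 / 0.00414
GF = 5.0


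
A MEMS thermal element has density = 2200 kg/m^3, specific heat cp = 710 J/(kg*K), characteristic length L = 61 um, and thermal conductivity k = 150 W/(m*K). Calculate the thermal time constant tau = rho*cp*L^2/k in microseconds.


Step 1: Convert L to m: L = 61e-6 m
Step 2: L^2 = (61e-6)^2 = 3.721e-09 m^2
Step 3: tau = 2200 * 710 * 3.721e-09 / 150 = 3.874801e-05 s
Step 4: Convert to microseconds (multiply by 1e6).
tau = 38.748 us


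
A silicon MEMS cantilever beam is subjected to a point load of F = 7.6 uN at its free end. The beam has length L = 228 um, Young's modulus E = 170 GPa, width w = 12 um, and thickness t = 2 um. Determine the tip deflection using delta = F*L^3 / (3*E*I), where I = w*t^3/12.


Step 1: Calculate the second moment of area.
I = w * t^3 / 12 = 12 * 2^3 / 12 = 8.0 um^4
Step 2: Convert E to consistent units (1 GPa = 1000 uN/um^2).
E = 170 GPa = 170000 uN/um^2
Step 3: Calculate tip deflection.
delta = F * L^3 / (3 * E * I)
delta = 7.6 * 228^3 / (3 * 170000 * 8.0)
delta = 22.0779 um


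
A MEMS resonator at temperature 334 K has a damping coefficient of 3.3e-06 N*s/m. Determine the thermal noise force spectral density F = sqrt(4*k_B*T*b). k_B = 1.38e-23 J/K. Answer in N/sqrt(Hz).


Step 1: Compute 4 * k_B * T * b
= 4 * 1.38e-23 * 334 * 3.3e-06
= 6.0841e-26 N^2/Hz
Step 2: F_noise = sqrt(6.0841e-26)
F_noise = 2.47e-13 N/sqrt(Hz)


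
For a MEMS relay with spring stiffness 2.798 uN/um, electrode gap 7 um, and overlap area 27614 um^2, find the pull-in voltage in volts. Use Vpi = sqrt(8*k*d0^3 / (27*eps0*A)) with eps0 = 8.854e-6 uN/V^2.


Step 1: Compute numerator: 8 * k * d0^3 = 8 * 2.798 * 7^3 = 7677.712
Step 2: Compute denominator: 27 * eps0 * A = 27 * 8.854e-6 * 27614 = 6.601348
Step 3: Vpi = sqrt(7677.712 / 6.601348)
Vpi = 34.1 V


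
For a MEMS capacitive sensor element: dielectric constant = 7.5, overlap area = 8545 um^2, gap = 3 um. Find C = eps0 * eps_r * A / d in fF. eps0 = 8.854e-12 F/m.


Step 1: Convert area to m^2: A = 8545e-12 m^2
Step 2: Convert gap to m: d = 3e-6 m
Step 3: C = eps0 * eps_r * A / d
C = 8.854e-12 * 7.5 * 8545e-12 / 3e-6
Step 4: Convert to fF (multiply by 1e15).
C = 189.14 fF


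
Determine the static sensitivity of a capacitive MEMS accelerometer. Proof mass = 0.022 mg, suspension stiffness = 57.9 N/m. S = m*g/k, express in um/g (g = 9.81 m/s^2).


Step 1: Convert mass: m = 0.022 mg = 2.20e-08 kg
Step 2: S = m * g / k = 2.20e-08 * 9.81 / 57.9
Step 3: S = 3.73e-09 m/g
Step 4: Convert to um/g: S = 0.004 um/g


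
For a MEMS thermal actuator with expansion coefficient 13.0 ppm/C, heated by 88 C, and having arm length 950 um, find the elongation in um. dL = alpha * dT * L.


Step 1: Convert CTE: alpha = 13.0 ppm/C = 13.0e-6 /C
Step 2: dL = 13.0e-6 * 88 * 950
dL = 1.0868 um


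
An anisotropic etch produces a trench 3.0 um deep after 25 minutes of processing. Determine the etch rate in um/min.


Step 1: Etch rate = depth / time
Step 2: rate = 3.0 / 25
rate = 0.12 um/min


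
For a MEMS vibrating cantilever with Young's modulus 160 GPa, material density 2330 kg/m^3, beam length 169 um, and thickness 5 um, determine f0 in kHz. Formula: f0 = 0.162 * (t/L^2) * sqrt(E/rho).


Step 1: Convert units to SI.
t_SI = 5e-6 m, L_SI = 169e-6 m
Step 2: Calculate sqrt(E/rho).
sqrt(160e9 / 2330) = 8286.71 m/s
Step 3: Compute f0.
f0 = 0.162 * 5e-6 / (169e-6)^2 * 8286.71 = 235014.0 Hz = 235.01 kHz


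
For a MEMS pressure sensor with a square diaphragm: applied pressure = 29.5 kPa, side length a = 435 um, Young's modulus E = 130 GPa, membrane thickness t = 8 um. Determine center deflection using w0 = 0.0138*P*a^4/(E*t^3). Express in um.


Step 1: Convert pressure to compatible units (E is in GPa, so P in GPa).
P = 29.5 kPa = 29.5e-6 GPa
Step 2: Compute numerator: 0.0138 * P * a^4.
a^4 = 435^4 = 35806100625
numerator = 0.0138 * 29.5e-6 * 35806100625 = 1.4577e+04
Step 3: Compute denominator: E * t^3 = 130 * 8^3 = 66560
Step 4: w0 = numerator / denominator = 1.4577e+04 / 66560 = 0.219 um


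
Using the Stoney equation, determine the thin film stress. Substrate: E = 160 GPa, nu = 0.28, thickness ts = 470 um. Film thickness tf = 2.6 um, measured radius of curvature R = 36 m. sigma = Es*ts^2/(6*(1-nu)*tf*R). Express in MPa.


Step 1: Compute numerator: Es * ts^2 = 160 * 470^2 = 35344000 (GPa*um^2)
Step 2: Compute denominator (R in um): 6*(1-nu)*tf*R = 6*0.72*2.6*36e6 = 404352000.0 (um^2)
Step 3: sigma (GPa) = 35344000 / 404352000.0 = 8.7409e-02 GPa
Step 4: Convert to MPa (x1000): sigma = 87.4 MPa


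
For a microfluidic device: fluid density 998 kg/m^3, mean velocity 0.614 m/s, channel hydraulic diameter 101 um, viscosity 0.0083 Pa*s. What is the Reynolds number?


Step 1: Convert Dh to meters: Dh = 101e-6 m
Step 2: Re = rho * v * Dh / mu
Re = 998 * 0.614 * 101e-6 / 0.0083
Re = 7.457


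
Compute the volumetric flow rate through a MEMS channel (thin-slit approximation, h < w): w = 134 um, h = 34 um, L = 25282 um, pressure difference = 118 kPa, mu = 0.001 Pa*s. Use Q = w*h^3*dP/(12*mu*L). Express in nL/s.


Step 1: Convert all dimensions to SI (meters).
w = 134e-6 m, h = 34e-6 m, L = 25282e-6 m, dP = 118e3 Pa
Step 2: Q = w * h^3 * dP / (12 * mu * L)
Q = 134e-6 * (34e-6)^3 * 118e3 / (12 * 0.001 * 25282e-6) = 2.04847602e-09 m^3/s
Step 3: Convert Q from m^3/s to nL/s (1 m^3 = 1e12 nL, so multiply by 1e12).
Q = 2048.476 nL/s


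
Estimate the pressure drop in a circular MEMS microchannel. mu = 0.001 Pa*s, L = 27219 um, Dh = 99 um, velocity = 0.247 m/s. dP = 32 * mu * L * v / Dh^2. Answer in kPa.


Step 1: Convert to SI: L = 27219e-6 m, Dh = 99e-6 m
Step 2: dP = 32 * 0.001 * 27219e-6 * 0.247 / (99e-6)^2
Step 3: dP = 21950.72 Pa
Step 4: Convert to kPa: dP = 21.95 kPa


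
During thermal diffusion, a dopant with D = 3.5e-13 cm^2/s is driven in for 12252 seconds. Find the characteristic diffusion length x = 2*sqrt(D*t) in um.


Step 1: Compute D*t = 3.5e-13 * 12252 = 4.2882e-09 cm^2
Step 2: sqrt(D*t) = 6.5484e-05 cm
Step 3: x = 2 * 6.5484e-05 cm = 1.30968e-04 cm
Step 4: Convert to um (1 cm = 1e4 um): x = 1.31 um


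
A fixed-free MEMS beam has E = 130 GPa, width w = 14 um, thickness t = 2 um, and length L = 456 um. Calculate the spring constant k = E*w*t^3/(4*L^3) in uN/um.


Step 1: Convert E to consistent units (1 GPa = 1000 uN/um^2).
E = 130 GPa = 130000 uN/um^2
Step 2: Compute t^3 = 2^3 = 8
Step 3: Compute L^3 = 456^3 = 94818816
Step 4: k = 130000 * 14 * 8 / (4 * 94818816)
k = 0.0384 uN/um


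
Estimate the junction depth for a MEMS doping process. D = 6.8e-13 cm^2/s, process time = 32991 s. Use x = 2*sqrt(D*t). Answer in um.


Step 1: Compute D*t = 6.8e-13 * 32991 = 2.243388e-08 cm^2
Step 2: sqrt(D*t) = 1.49779e-04 cm
Step 3: x = 2 * 1.49779e-04 cm = 2.99558e-04 cm
Step 4: Convert to um (1 cm = 1e4 um): x = 2.996 um


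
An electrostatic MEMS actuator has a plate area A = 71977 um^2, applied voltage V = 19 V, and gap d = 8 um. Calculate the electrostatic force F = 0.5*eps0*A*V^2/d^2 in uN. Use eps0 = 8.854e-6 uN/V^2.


Step 1: Identify parameters.
eps0 = 8.854e-6 uN/V^2, A = 71977 um^2, V = 19 V, d = 8 um
Step 2: Compute V^2 = 19^2 = 361
Step 3: Compute d^2 = 8^2 = 64
Step 4: F = 0.5 * 8.854e-6 * 71977 * 361 / 64
F = 1.797 uN


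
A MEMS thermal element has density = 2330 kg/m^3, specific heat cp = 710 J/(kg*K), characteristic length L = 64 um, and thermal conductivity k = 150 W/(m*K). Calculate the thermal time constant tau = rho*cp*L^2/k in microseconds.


Step 1: Convert L to m: L = 64e-6 m
Step 2: L^2 = (64e-6)^2 = 4.096e-09 m^2
Step 3: tau = 2330 * 710 * 4.096e-09 / 150 = 4.517342e-05 s
Step 4: Convert to microseconds (multiply by 1e6).
tau = 45.173 us


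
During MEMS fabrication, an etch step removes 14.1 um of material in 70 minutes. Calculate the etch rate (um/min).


Step 1: Etch rate = depth / time
Step 2: rate = 14.1 / 70
rate = 0.201 um/min


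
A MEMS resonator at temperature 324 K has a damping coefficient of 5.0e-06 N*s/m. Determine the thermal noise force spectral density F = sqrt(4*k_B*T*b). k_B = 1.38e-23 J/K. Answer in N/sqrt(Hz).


Step 1: Compute 4 * k_B * T * b
= 4 * 1.38e-23 * 324 * 5.0e-06
= 8.9424e-26 N^2/Hz
Step 2: F_noise = sqrt(8.9424e-26)
F_noise = 2.99e-13 N/sqrt(Hz)


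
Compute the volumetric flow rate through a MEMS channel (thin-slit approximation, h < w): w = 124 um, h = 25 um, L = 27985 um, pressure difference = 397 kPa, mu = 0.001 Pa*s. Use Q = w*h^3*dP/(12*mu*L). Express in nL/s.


Step 1: Convert all dimensions to SI (meters).
w = 124e-6 m, h = 25e-6 m, L = 27985e-6 m, dP = 397e3 Pa
Step 2: Q = w * h^3 * dP / (12 * mu * L)
Q = 124e-6 * (25e-6)^3 * 397e3 / (12 * 0.001 * 27985e-6) = 2.29047555e-09 m^3/s
Step 3: Convert Q from m^3/s to nL/s (1 m^3 = 1e12 nL, so multiply by 1e12).
Q = 2290.476 nL/s


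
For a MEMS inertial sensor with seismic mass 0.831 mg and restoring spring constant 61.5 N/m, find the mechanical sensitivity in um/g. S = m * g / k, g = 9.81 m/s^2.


Step 1: Convert mass: m = 0.831 mg = 8.31e-07 kg
Step 2: S = m * g / k = 8.31e-07 * 9.81 / 61.5
Step 3: S = 1.33e-07 m/g
Step 4: Convert to um/g: S = 0.133 um/g


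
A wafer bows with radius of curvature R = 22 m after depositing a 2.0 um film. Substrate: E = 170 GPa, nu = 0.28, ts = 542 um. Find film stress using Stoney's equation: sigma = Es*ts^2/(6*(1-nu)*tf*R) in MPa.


Step 1: Compute numerator: Es * ts^2 = 170 * 542^2 = 49939880 (GPa*um^2)
Step 2: Compute denominator (R in um): 6*(1-nu)*tf*R = 6*0.72*2.0*22e6 = 190080000.0 (um^2)
Step 3: sigma (GPa) = 49939880 / 190080000.0 = 2.62731e-01 GPa
Step 4: Convert to MPa (x1000): sigma = 262.7 MPa


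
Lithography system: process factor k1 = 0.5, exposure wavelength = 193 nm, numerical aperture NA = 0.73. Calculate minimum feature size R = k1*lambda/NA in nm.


Step 1: Identify values: k1 = 0.5, lambda = 193 nm, NA = 0.73
Step 2: R = k1 * lambda / NA
R = 0.5 * 193 / 0.73
R = 132.2 nm


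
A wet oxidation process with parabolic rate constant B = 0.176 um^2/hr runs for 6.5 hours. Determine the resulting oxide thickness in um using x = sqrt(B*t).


Step 1: Compute B*t = 0.176 * 6.5 = 1.144
Step 2: x = sqrt(1.144)
x = 1.07 um


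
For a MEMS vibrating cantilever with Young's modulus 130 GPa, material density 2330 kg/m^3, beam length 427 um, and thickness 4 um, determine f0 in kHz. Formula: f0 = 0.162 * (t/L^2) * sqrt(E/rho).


Step 1: Convert units to SI.
t_SI = 4e-6 m, L_SI = 427e-6 m
Step 2: Calculate sqrt(E/rho).
sqrt(130e9 / 2330) = 7469.54 m/s
Step 3: Compute f0.
f0 = 0.162 * 4e-6 / (427e-6)^2 * 7469.54 = 26546.9 Hz = 26.55 kHz


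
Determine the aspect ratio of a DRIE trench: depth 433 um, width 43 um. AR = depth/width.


Step 1: AR = depth / width
Step 2: AR = 433 / 43
AR = 10.1


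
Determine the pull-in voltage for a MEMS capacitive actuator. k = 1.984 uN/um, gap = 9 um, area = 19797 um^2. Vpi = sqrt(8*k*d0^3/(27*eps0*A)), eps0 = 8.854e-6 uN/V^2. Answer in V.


Step 1: Compute numerator: 8 * k * d0^3 = 8 * 1.984 * 9^3 = 11570.688
Step 2: Compute denominator: 27 * eps0 * A = 27 * 8.854e-6 * 19797 = 4.732631
Step 3: Vpi = sqrt(11570.688 / 4.732631)
Vpi = 49.45 V


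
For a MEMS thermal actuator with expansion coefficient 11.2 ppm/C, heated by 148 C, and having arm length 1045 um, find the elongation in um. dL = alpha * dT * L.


Step 1: Convert CTE: alpha = 11.2 ppm/C = 11.2e-6 /C
Step 2: dL = 11.2e-6 * 148 * 1045
dL = 1.7322 um


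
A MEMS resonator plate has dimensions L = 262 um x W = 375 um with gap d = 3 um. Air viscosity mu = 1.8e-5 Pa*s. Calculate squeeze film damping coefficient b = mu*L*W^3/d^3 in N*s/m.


Step 1: Convert to SI.
L = 262e-6 m, W = 375e-6 m, d = 3e-6 m
Step 2: W^3 = (375e-6)^3 = 5.27e-11 m^3
Step 3: d^3 = (3e-6)^3 = 2.70e-17 m^3
Step 4: b = 1.8e-5 * 262e-6 * 5.27e-11 / 2.70e-17
b = 9.21e-03 N*s/m


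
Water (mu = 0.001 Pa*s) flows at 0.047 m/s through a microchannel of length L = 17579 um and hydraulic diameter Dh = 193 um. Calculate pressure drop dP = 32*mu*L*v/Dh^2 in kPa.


Step 1: Convert to SI: L = 17579e-6 m, Dh = 193e-6 m
Step 2: dP = 32 * 0.001 * 17579e-6 * 0.047 / (193e-6)^2
Step 3: dP = 709.79 Pa
Step 4: Convert to kPa: dP = 0.71 kPa


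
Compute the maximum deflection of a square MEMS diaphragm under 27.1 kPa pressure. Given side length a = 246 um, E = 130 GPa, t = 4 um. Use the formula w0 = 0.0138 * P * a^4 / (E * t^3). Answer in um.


Step 1: Convert pressure to compatible units (E is in GPa, so P in GPa).
P = 27.1 kPa = 27.1e-6 GPa
Step 2: Compute numerator: 0.0138 * P * a^4.
a^4 = 246^4 = 3662186256
numerator = 0.0138 * 27.1e-6 * 3662186256 = 1.36958e+03
Step 3: Compute denominator: E * t^3 = 130 * 4^3 = 8320
Step 4: w0 = numerator / denominator = 1.36958e+03 / 8320 = 0.1646 um


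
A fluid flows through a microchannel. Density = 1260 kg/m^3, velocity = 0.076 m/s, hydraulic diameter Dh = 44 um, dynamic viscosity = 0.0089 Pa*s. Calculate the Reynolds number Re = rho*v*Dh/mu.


Step 1: Convert Dh to meters: Dh = 44e-6 m
Step 2: Re = rho * v * Dh / mu
Re = 1260 * 0.076 * 44e-6 / 0.0089
Re = 0.473


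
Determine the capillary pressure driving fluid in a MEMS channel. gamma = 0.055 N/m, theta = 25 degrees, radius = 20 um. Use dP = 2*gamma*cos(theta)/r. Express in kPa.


Step 1: cos(25 deg) = 0.9063
Step 2: Convert r to m: r = 20e-6 m
Step 3: dP = 2 * 0.055 * 0.9063 / 20e-6 = 4984.7 Pa
Step 4: Convert Pa to kPa (divide by 1000).
dP = 4.98 kPa


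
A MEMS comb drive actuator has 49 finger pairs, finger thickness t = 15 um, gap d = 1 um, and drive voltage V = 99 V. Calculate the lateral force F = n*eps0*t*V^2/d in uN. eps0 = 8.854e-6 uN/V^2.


Step 1: Parameters: n=49, eps0=8.854e-6 uN/V^2, t=15 um, V=99 V, d=1 um
Step 2: V^2 = 9801
Step 3: F = 49 * 8.854e-6 * 15 * 9801 / 1
F = 63.782 uN


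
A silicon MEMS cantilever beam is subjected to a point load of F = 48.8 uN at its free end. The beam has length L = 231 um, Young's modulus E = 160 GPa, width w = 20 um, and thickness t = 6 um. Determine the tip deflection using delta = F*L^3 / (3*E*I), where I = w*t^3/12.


Step 1: Calculate the second moment of area.
I = w * t^3 / 12 = 20 * 6^3 / 12 = 360.0 um^4
Step 2: Convert E to consistent units (1 GPa = 1000 uN/um^2).
E = 160 GPa = 160000 uN/um^2
Step 3: Calculate tip deflection.
delta = F * L^3 / (3 * E * I)
delta = 48.8 * 231^3 / (3 * 160000 * 360.0)
delta = 3.4811 um


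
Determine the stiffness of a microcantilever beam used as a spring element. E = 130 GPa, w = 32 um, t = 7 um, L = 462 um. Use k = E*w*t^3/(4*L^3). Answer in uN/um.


Step 1: Convert E to consistent units (1 GPa = 1000 uN/um^2).
E = 130 GPa = 130000 uN/um^2
Step 2: Compute t^3 = 7^3 = 343
Step 3: Compute L^3 = 462^3 = 98611128
Step 4: k = 130000 * 32 * 343 / (4 * 98611128)
k = 3.6174 uN/um


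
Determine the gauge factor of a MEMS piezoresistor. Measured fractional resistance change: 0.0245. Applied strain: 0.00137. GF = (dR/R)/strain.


Step 1: Identify values.
dR/R = 0.0245, strain = 0.00137
Step 2: GF = (dR/R) / strain = 0.0245 / 0.00137
GF = 17.9


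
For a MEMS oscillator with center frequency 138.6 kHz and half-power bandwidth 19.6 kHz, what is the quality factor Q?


Step 1: Q = f0 / bandwidth
Step 2: Q = 138.6 / 19.6
Q = 7.1


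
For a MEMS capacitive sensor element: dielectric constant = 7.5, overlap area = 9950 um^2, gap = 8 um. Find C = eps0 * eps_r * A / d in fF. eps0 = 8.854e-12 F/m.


Step 1: Convert area to m^2: A = 9950e-12 m^2
Step 2: Convert gap to m: d = 8e-6 m
Step 3: C = eps0 * eps_r * A / d
C = 8.854e-12 * 7.5 * 9950e-12 / 8e-6
Step 4: Convert to fF (multiply by 1e15).
C = 82.59 fF


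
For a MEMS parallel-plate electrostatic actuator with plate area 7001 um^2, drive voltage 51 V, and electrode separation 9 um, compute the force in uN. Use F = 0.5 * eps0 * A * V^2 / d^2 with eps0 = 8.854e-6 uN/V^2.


Step 1: Identify parameters.
eps0 = 8.854e-6 uN/V^2, A = 7001 um^2, V = 51 V, d = 9 um
Step 2: Compute V^2 = 51^2 = 2601
Step 3: Compute d^2 = 9^2 = 81
Step 4: F = 0.5 * 8.854e-6 * 7001 * 2601 / 81
F = 0.995 uN


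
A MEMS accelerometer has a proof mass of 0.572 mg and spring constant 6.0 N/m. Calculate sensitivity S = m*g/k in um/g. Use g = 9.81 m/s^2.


Step 1: Convert mass: m = 0.572 mg = 5.72e-07 kg
Step 2: S = m * g / k = 5.72e-07 * 9.81 / 6.0
Step 3: S = 9.35e-07 m/g
Step 4: Convert to um/g: S = 0.935 um/g


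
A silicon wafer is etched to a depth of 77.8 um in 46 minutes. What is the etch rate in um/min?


Step 1: Etch rate = depth / time
Step 2: rate = 77.8 / 46
rate = 1.691 um/min


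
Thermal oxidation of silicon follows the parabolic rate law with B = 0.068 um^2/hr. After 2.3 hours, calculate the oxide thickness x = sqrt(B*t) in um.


Step 1: Compute B*t = 0.068 * 2.3 = 0.1564
Step 2: x = sqrt(0.1564)
x = 0.395 um


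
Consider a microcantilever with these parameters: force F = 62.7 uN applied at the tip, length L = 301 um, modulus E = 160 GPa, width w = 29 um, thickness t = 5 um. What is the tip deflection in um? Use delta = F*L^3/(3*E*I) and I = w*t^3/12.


Step 1: Calculate the second moment of area.
I = w * t^3 / 12 = 29 * 5^3 / 12 = 302.0833 um^4
Step 2: Convert E to consistent units (1 GPa = 1000 uN/um^2).
E = 160 GPa = 160000 uN/um^2
Step 3: Calculate tip deflection.
delta = F * L^3 / (3 * E * I)
delta = 62.7 * 301^3 / (3 * 160000 * 302.0833)
delta = 11.7923 um


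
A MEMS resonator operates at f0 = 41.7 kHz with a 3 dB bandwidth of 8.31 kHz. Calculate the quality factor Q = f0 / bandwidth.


Step 1: Q = f0 / bandwidth
Step 2: Q = 41.7 / 8.31
Q = 5.0


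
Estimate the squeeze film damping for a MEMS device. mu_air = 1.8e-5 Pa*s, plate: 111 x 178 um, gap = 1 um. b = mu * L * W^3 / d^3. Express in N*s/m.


Step 1: Convert to SI.
L = 111e-6 m, W = 178e-6 m, d = 1e-6 m
Step 2: W^3 = (178e-6)^3 = 5.64e-12 m^3
Step 3: d^3 = (1e-6)^3 = 1.00e-18 m^3
Step 4: b = 1.8e-5 * 111e-6 * 5.64e-12 / 1.00e-18
b = 1.13e-02 N*s/m


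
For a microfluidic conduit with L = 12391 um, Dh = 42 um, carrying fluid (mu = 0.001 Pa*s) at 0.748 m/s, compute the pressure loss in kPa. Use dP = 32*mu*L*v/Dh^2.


Step 1: Convert to SI: L = 12391e-6 m, Dh = 42e-6 m
Step 2: dP = 32 * 0.001 * 12391e-6 * 0.748 / (42e-6)^2
Step 3: dP = 168135.47 Pa
Step 4: Convert to kPa: dP = 168.14 kPa


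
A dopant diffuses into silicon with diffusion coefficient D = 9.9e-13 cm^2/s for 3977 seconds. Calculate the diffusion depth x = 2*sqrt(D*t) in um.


Step 1: Compute D*t = 9.9e-13 * 3977 = 3.93723e-09 cm^2
Step 2: sqrt(D*t) = 6.27474e-05 cm
Step 3: x = 2 * 6.27474e-05 cm = 1.254948e-04 cm
Step 4: Convert to um (1 cm = 1e4 um): x = 1.255 um


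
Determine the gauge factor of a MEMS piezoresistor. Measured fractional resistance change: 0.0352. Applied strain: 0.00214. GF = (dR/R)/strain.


Step 1: Identify values.
dR/R = 0.0352, strain = 0.00214
Step 2: GF = (dR/R) / strain = 0.0352 / 0.00214
GF = 16.4


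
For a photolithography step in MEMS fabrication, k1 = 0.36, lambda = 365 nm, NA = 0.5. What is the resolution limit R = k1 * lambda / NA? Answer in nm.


Step 1: Identify values: k1 = 0.36, lambda = 365 nm, NA = 0.5
Step 2: R = k1 * lambda / NA
R = 0.36 * 365 / 0.5
R = 262.8 nm


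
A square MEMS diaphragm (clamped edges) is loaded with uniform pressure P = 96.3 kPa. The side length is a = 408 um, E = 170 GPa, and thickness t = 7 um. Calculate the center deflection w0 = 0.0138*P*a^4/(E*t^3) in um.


Step 1: Convert pressure to compatible units (E is in GPa, so P in GPa).
P = 96.3 kPa = 96.3e-6 GPa
Step 2: Compute numerator: 0.0138 * P * a^4.
a^4 = 408^4 = 27710263296
numerator = 0.0138 * 96.3e-6 * 27710263296 = 3.68253e+04
Step 3: Compute denominator: E * t^3 = 170 * 7^3 = 58310
Step 4: w0 = numerator / denominator = 3.68253e+04 / 58310 = 0.6315 um


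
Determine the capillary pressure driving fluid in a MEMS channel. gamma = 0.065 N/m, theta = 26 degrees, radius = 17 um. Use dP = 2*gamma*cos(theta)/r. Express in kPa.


Step 1: cos(26 deg) = 0.8988
Step 2: Convert r to m: r = 17e-6 m
Step 3: dP = 2 * 0.065 * 0.8988 / 17e-6 = 6873.2 Pa
Step 4: Convert Pa to kPa (divide by 1000).
dP = 6.87 kPa


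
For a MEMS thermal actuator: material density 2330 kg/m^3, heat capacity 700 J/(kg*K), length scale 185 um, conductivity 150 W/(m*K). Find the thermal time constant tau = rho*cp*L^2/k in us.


Step 1: Convert L to m: L = 185e-6 m
Step 2: L^2 = (185e-6)^2 = 3.4225e-08 m^2
Step 3: tau = 2330 * 700 * 3.4225e-08 / 150 = 3.721398e-04 s
Step 4: Convert to microseconds (multiply by 1e6).
tau = 372.14 us


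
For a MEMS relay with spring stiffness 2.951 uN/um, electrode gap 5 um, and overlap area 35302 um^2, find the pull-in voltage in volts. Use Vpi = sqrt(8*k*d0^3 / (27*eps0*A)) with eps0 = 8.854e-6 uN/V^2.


Step 1: Compute numerator: 8 * k * d0^3 = 8 * 2.951 * 5^3 = 2951.0
Step 2: Compute denominator: 27 * eps0 * A = 27 * 8.854e-6 * 35302 = 8.439226
Step 3: Vpi = sqrt(2951.0 / 8.439226)
Vpi = 18.7 V


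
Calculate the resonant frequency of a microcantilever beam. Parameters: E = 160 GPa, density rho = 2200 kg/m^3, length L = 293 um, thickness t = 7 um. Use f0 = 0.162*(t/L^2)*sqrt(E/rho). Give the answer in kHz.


Step 1: Convert units to SI.
t_SI = 7e-6 m, L_SI = 293e-6 m
Step 2: Calculate sqrt(E/rho).
sqrt(160e9 / 2200) = 8528.03 m/s
Step 3: Compute f0.
f0 = 0.162 * 7e-6 / (293e-6)^2 * 8528.03 = 112648.8 Hz = 112.65 kHz


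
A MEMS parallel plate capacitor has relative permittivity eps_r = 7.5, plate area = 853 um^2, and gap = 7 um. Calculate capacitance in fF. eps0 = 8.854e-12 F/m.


Step 1: Convert area to m^2: A = 853e-12 m^2
Step 2: Convert gap to m: d = 7e-6 m
Step 3: C = eps0 * eps_r * A / d
C = 8.854e-12 * 7.5 * 853e-12 / 7e-6
Step 4: Convert to fF (multiply by 1e15).
C = 8.09 fF


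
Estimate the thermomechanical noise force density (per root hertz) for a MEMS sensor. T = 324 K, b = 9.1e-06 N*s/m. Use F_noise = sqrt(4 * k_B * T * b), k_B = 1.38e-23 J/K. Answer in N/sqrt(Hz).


Step 1: Compute 4 * k_B * T * b
= 4 * 1.38e-23 * 324 * 9.1e-06
= 1.6275e-25 N^2/Hz
Step 2: F_noise = sqrt(1.6275e-25)
F_noise = 4.03e-13 N/sqrt(Hz)


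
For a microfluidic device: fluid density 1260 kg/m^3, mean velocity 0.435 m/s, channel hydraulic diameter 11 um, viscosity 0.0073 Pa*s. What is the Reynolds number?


Step 1: Convert Dh to meters: Dh = 11e-6 m
Step 2: Re = rho * v * Dh / mu
Re = 1260 * 0.435 * 11e-6 / 0.0073
Re = 0.826


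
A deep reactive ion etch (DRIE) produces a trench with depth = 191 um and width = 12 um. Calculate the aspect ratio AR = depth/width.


Step 1: AR = depth / width
Step 2: AR = 191 / 12
AR = 15.9


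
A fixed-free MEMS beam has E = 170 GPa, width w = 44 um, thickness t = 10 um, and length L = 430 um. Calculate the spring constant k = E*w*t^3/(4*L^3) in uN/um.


Step 1: Convert E to consistent units (1 GPa = 1000 uN/um^2).
E = 170 GPa = 170000 uN/um^2
Step 2: Compute t^3 = 10^3 = 1000
Step 3: Compute L^3 = 430^3 = 79507000
Step 4: k = 170000 * 44 * 1000 / (4 * 79507000)
k = 23.5199 uN/um


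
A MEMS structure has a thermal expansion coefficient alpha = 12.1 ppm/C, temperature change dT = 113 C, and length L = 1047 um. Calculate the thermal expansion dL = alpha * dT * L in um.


Step 1: Convert CTE: alpha = 12.1 ppm/C = 12.1e-6 /C
Step 2: dL = 12.1e-6 * 113 * 1047
dL = 1.4316 um


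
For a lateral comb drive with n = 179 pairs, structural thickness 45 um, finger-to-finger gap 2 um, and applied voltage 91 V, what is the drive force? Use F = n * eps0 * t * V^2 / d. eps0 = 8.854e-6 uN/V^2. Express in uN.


Step 1: Parameters: n=179, eps0=8.854e-6 uN/V^2, t=45 um, V=91 V, d=2 um
Step 2: V^2 = 8281
Step 3: F = 179 * 8.854e-6 * 45 * 8281 / 2
F = 295.296 uN


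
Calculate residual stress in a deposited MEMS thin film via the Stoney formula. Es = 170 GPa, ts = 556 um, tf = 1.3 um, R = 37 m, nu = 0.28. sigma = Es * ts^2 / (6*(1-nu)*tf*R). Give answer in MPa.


Step 1: Compute numerator: Es * ts^2 = 170 * 556^2 = 52553120 (GPa*um^2)
Step 2: Compute denominator (R in um): 6*(1-nu)*tf*R = 6*0.72*1.3*37e6 = 207792000.0 (um^2)
Step 3: sigma (GPa) = 52553120 / 207792000.0 = 2.52912e-01 GPa
Step 4: Convert to MPa (x1000): sigma = 252.9 MPa


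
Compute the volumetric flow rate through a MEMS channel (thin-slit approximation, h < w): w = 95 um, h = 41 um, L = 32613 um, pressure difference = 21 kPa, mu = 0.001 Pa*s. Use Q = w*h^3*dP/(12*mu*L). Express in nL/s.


Step 1: Convert all dimensions to SI (meters).
w = 95e-6 m, h = 41e-6 m, L = 32613e-6 m, dP = 21e3 Pa
Step 2: Q = w * h^3 * dP / (12 * mu * L)
Q = 95e-6 * (41e-6)^3 * 21e3 / (12 * 0.001 * 32613e-6) = 3.5133586e-10 m^3/s
Step 3: Convert Q from m^3/s to nL/s (1 m^3 = 1e12 nL, so multiply by 1e12).
Q = 351.336 nL/s


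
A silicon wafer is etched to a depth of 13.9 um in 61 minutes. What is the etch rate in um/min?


Step 1: Etch rate = depth / time
Step 2: rate = 13.9 / 61
rate = 0.228 um/min


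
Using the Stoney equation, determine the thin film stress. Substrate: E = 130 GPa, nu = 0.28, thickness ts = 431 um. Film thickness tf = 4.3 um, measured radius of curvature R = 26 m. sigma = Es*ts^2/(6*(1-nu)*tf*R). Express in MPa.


Step 1: Compute numerator: Es * ts^2 = 130 * 431^2 = 24148930 (GPa*um^2)
Step 2: Compute denominator (R in um): 6*(1-nu)*tf*R = 6*0.72*4.3*26e6 = 482976000.0 (um^2)
Step 3: sigma (GPa) = 24148930 / 482976000.0 = 5e-02 GPa
Step 4: Convert to MPa (x1000): sigma = 50.0 MPa


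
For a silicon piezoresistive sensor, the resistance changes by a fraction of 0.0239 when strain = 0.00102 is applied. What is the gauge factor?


Step 1: Identify values.
dR/R = 0.0239, strain = 0.00102
Step 2: GF = (dR/R) / strain = 0.0239 / 0.00102
GF = 23.4


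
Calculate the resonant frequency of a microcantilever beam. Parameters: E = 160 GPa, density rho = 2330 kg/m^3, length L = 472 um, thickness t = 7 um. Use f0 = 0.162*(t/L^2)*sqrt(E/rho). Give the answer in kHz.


Step 1: Convert units to SI.
t_SI = 7e-6 m, L_SI = 472e-6 m
Step 2: Calculate sqrt(E/rho).
sqrt(160e9 / 2330) = 8286.71 m/s
Step 3: Compute f0.
f0 = 0.162 * 7e-6 / (472e-6)^2 * 8286.71 = 42180.4 Hz = 42.18 kHz


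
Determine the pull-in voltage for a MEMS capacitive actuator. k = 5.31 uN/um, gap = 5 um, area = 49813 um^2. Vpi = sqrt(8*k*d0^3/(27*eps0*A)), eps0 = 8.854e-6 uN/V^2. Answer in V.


Step 1: Compute numerator: 8 * k * d0^3 = 8 * 5.31 * 5^3 = 5310.0
Step 2: Compute denominator: 27 * eps0 * A = 27 * 8.854e-6 * 49813 = 11.908196
Step 3: Vpi = sqrt(5310.0 / 11.908196)
Vpi = 21.12 V


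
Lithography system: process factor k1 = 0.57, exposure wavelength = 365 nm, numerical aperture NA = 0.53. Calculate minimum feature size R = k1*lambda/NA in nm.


Step 1: Identify values: k1 = 0.57, lambda = 365 nm, NA = 0.53
Step 2: R = k1 * lambda / NA
R = 0.57 * 365 / 0.53
R = 392.5 nm


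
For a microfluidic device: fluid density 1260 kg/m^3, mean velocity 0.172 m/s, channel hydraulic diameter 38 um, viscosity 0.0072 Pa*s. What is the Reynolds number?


Step 1: Convert Dh to meters: Dh = 38e-6 m
Step 2: Re = rho * v * Dh / mu
Re = 1260 * 0.172 * 38e-6 / 0.0072
Re = 1.144


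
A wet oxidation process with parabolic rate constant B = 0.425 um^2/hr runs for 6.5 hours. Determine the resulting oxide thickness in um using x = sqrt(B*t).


Step 1: Compute B*t = 0.425 * 6.5 = 2.7625
Step 2: x = sqrt(2.7625)
x = 1.662 um


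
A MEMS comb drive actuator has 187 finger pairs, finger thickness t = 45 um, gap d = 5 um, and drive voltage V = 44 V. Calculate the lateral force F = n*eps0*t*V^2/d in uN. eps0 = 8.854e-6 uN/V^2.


Step 1: Parameters: n=187, eps0=8.854e-6 uN/V^2, t=45 um, V=44 V, d=5 um
Step 2: V^2 = 1936
Step 3: F = 187 * 8.854e-6 * 45 * 1936 / 5
F = 28.849 uN


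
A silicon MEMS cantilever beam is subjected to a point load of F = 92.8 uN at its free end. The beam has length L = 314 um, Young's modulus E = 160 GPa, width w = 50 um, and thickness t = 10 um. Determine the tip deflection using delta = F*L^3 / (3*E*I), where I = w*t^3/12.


Step 1: Calculate the second moment of area.
I = w * t^3 / 12 = 50 * 10^3 / 12 = 4166.6667 um^4
Step 2: Convert E to consistent units (1 GPa = 1000 uN/um^2).
E = 160 GPa = 160000 uN/um^2
Step 3: Calculate tip deflection.
delta = F * L^3 / (3 * E * I)
delta = 92.8 * 314^3 / (3 * 160000 * 4166.6667)
delta = 1.4365 um


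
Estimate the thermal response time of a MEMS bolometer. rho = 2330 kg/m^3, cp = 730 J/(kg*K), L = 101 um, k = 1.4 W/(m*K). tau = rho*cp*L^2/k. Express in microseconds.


Step 1: Convert L to m: L = 101e-6 m
Step 2: L^2 = (101e-6)^2 = 1.0201e-08 m^2
Step 3: tau = 2330 * 730 * 1.0201e-08 / 1.4 = 1.239348636e-02 s
Step 4: Convert to microseconds (multiply by 1e6).
tau = 12393.486 us


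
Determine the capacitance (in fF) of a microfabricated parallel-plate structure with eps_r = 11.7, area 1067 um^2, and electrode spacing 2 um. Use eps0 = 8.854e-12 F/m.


Step 1: Convert area to m^2: A = 1067e-12 m^2
Step 2: Convert gap to m: d = 2e-6 m
Step 3: C = eps0 * eps_r * A / d
C = 8.854e-12 * 11.7 * 1067e-12 / 2e-6
Step 4: Convert to fF (multiply by 1e15).
C = 55.27 fF


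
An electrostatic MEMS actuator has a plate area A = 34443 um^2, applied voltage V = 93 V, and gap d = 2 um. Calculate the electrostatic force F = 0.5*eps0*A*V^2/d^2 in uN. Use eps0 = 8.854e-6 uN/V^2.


Step 1: Identify parameters.
eps0 = 8.854e-6 uN/V^2, A = 34443 um^2, V = 93 V, d = 2 um
Step 2: Compute V^2 = 93^2 = 8649
Step 3: Compute d^2 = 2^2 = 4
Step 4: F = 0.5 * 8.854e-6 * 34443 * 8649 / 4
F = 329.698 uN


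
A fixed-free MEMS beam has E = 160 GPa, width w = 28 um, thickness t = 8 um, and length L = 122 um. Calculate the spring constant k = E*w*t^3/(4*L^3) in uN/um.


Step 1: Convert E to consistent units (1 GPa = 1000 uN/um^2).
E = 160 GPa = 160000 uN/um^2
Step 2: Compute t^3 = 8^3 = 512
Step 3: Compute L^3 = 122^3 = 1815848
Step 4: k = 160000 * 28 * 512 / (4 * 1815848)
k = 315.7974 uN/um


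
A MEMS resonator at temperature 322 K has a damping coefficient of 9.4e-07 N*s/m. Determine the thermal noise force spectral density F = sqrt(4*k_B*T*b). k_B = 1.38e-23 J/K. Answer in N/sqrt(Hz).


Step 1: Compute 4 * k_B * T * b
= 4 * 1.38e-23 * 322 * 9.4e-07
= 1.6708e-26 N^2/Hz
Step 2: F_noise = sqrt(1.6708e-26)
F_noise = 1.29e-13 N/sqrt(Hz)


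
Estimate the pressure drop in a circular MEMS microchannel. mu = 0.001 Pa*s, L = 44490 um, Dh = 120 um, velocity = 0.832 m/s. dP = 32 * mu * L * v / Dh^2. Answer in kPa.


Step 1: Convert to SI: L = 44490e-6 m, Dh = 120e-6 m
Step 2: dP = 32 * 0.001 * 44490e-6 * 0.832 / (120e-6)^2
Step 3: dP = 82257.07 Pa
Step 4: Convert to kPa: dP = 82.26 kPa


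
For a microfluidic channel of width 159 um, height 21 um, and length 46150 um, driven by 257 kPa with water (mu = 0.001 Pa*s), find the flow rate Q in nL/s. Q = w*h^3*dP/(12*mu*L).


Step 1: Convert all dimensions to SI (meters).
w = 159e-6 m, h = 21e-6 m, L = 46150e-6 m, dP = 257e3 Pa
Step 2: Q = w * h^3 * dP / (12 * mu * L)
Q = 159e-6 * (21e-6)^3 * 257e3 / (12 * 0.001 * 46150e-6) = 6.8333738e-10 m^3/s
Step 3: Convert Q from m^3/s to nL/s (1 m^3 = 1e12 nL, so multiply by 1e12).
Q = 683.337 nL/s


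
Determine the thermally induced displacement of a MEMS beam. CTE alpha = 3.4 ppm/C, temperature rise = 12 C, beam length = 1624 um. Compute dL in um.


Step 1: Convert CTE: alpha = 3.4 ppm/C = 3.4e-6 /C
Step 2: dL = 3.4e-6 * 12 * 1624
dL = 0.0663 um


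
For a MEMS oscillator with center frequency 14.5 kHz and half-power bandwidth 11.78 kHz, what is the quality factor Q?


Step 1: Q = f0 / bandwidth
Step 2: Q = 14.5 / 11.78
Q = 1.2


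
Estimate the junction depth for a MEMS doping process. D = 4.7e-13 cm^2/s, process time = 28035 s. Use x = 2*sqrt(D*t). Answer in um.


Step 1: Compute D*t = 4.7e-13 * 28035 = 1.317645e-08 cm^2
Step 2: sqrt(D*t) = 1.14789e-04 cm
Step 3: x = 2 * 1.14789e-04 cm = 2.29578e-04 cm
Step 4: Convert to um (1 cm = 1e4 um): x = 2.296 um
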